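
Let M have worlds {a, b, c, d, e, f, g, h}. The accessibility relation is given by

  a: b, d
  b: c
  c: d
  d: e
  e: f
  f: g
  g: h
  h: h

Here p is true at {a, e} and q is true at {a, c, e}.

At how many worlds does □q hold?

a: successors {b, d}; q there: b:F, d:F. ✗
b: successors {c}; q there: c:T. ✓
c: successors {d}; q there: d:F. ✗
d: successors {e}; q there: e:T. ✓
e: successors {f}; q there: f:F. ✗
f: successors {g}; q there: g:F. ✗
g: successors {h}; q there: h:F. ✗
h: successors {h}; q there: h:F. ✗
Satisfying worlds: {b, d}.

2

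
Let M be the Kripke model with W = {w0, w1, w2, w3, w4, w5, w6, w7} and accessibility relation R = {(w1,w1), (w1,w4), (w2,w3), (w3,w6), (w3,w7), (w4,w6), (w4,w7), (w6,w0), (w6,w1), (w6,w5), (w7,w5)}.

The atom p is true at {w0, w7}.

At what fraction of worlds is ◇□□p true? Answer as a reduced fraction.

1/2

w0: no successors, so ◇□□p fails. ✗
w1: successors {w1, w4}; □□p there: w1:F, w4:F. ✗
w2: successors {w3}; □□p there: w3:F. ✗
w3: successors {w6, w7}; □□p there: w6:F, w7:T. ✓
w4: successors {w6, w7}; □□p there: w6:F, w7:T. ✓
w5: no successors, so ◇□□p fails. ✗
w6: successors {w0, w1, w5}; □□p there: w0:T, w1:F, w5:T. ✓
w7: successors {w5}; □□p there: w5:T. ✓
That's 4 of 8 worlds, so 4/8 = 1/2.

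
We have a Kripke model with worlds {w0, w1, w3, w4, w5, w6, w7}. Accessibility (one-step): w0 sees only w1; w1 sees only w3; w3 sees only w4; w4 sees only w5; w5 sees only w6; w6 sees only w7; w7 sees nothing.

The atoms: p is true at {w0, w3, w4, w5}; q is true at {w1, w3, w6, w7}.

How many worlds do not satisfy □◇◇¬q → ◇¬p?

2

w0: □◇◇¬q is T, ◇¬p is T. ✓
w1: □◇◇¬q is T, ◇¬p is F. ✗
w3: □◇◇¬q is F, ◇¬p is F. ✓
w4: □◇◇¬q is F, ◇¬p is F. ✓
w5: □◇◇¬q is F, ◇¬p is T. ✓
w6: □◇◇¬q is F, ◇¬p is T. ✓
w7: □◇◇¬q is T, ◇¬p is F. ✗
Satisfying worlds: {w0, w3, w4, w5, w6}.
So □◇◇¬q → ◇¬p fails at the other 2 worlds.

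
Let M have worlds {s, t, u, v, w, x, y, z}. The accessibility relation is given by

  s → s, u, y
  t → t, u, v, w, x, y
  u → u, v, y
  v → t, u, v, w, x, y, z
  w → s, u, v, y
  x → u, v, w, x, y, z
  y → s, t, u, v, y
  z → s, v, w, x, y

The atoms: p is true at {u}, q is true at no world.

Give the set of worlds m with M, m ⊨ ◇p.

{s, t, u, v, w, x, y}

s: successors {s, u, y}; p there: s:F, u:T, y:F. ✓
t: successors {t, u, v, w, x, y}; p there: t:F, u:T, v:F, w:F, x:F, y:F. ✓
u: successors {u, v, y}; p there: u:T, v:F, y:F. ✓
v: successors {t, u, v, w, x, y, z}; p there: t:F, u:T, v:F, w:F, x:F, y:F, z:F. ✓
w: successors {s, u, v, y}; p there: s:F, u:T, v:F, y:F. ✓
x: successors {u, v, w, x, y, z}; p there: u:T, v:F, w:F, x:F, y:F, z:F. ✓
y: successors {s, t, u, v, y}; p there: s:F, t:F, u:T, v:F, y:F. ✓
z: successors {s, v, w, x, y}; p there: s:F, v:F, w:F, x:F, y:F. ✗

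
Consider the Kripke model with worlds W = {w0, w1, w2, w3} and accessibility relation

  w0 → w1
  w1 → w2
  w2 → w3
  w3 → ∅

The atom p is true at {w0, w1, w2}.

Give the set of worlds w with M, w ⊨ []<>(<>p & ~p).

{w3}

w0: successors {w1}; <>(<>p & ~p) there: w1:F. ✗
w1: successors {w2}; <>(<>p & ~p) there: w2:F. ✗
w2: successors {w3}; <>(<>p & ~p) there: w3:F. ✗
w3: no successors, so []<>(<>p & ~p) holds vacuously. ✓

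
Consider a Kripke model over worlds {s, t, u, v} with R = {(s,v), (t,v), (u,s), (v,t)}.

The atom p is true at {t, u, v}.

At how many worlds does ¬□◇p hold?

s: □◇p is T. ✗
t: □◇p is T. ✗
u: □◇p is T. ✗
v: □◇p is T. ✗
Satisfying worlds: ∅.

0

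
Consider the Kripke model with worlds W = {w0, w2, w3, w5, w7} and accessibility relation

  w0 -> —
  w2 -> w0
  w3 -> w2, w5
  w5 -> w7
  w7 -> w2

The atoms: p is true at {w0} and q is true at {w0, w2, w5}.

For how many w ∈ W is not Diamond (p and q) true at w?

4

w0: Diamond (p and q) is F. ✓
w2: Diamond (p and q) is T. ✗
w3: Diamond (p and q) is F. ✓
w5: Diamond (p and q) is F. ✓
w7: Diamond (p and q) is F. ✓
Satisfying worlds: {w0, w3, w5, w7}.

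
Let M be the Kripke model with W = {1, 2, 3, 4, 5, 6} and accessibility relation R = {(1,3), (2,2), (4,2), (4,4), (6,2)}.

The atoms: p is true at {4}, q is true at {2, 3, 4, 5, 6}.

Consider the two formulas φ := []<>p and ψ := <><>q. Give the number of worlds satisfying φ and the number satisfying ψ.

For []<>p:
1: successors {3}; <>p there: 3:F. ✗
2: successors {2}; <>p there: 2:F. ✗
3: no successors, so []<>p holds vacuously. ✓
4: successors {2, 4}; <>p there: 2:F, 4:T. ✗
5: no successors, so []<>p holds vacuously. ✓
6: successors {2}; <>p there: 2:F. ✗
— 2 worlds.
For <><>q:
1: successors {3}; <>q there: 3:F. ✗
2: successors {2}; <>q there: 2:T. ✓
3: no successors, so <><>q fails. ✗
4: successors {2, 4}; <>q there: 2:T, 4:T. ✓
5: no successors, so <><>q fails. ✗
6: successors {2}; <>q there: 2:T. ✓
— 3 worlds.

2 and 3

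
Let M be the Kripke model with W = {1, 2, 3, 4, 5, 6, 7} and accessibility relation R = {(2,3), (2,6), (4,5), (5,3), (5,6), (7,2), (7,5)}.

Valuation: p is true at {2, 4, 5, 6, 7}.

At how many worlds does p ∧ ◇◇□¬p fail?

1: p is F, ◇◇□¬p is F. ✗
2: p is T, ◇◇□¬p is F. ✗
3: p is F, ◇◇□¬p is F. ✗
4: p is T, ◇◇□¬p is T. ✓
5: p is T, ◇◇□¬p is F. ✗
6: p is T, ◇◇□¬p is F. ✗
7: p is T, ◇◇□¬p is T. ✓
Satisfying worlds: {4, 7}.
So p ∧ ◇◇□¬p fails at the other 5 worlds.

5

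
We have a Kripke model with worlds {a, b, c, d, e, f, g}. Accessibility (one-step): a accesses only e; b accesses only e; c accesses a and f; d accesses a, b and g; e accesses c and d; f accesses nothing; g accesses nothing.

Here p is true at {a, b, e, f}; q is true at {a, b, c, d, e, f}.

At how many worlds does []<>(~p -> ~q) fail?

a: successors {e}; <>(~p -> ~q) there: e:F. ✗
b: successors {e}; <>(~p -> ~q) there: e:F. ✗
c: successors {a, f}; <>(~p -> ~q) there: a:T, f:F. ✗
d: successors {a, b, g}; <>(~p -> ~q) there: a:T, b:T, g:F. ✗
e: successors {c, d}; <>(~p -> ~q) there: c:T, d:T. ✓
f: no successors, so []<>(~p -> ~q) holds vacuously. ✓
g: no successors, so []<>(~p -> ~q) holds vacuously. ✓
Satisfying worlds: {e, f, g}.
So []<>(~p -> ~q) fails at the other 4 worlds.

4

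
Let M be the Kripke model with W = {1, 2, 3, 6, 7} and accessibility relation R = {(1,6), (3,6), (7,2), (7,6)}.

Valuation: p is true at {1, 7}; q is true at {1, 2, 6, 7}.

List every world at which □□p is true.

1: successors {6}; □p there: 6:T. ✓
2: no successors, so □□p holds vacuously. ✓
3: successors {6}; □p there: 6:T. ✓
6: no successors, so □□p holds vacuously. ✓
7: successors {2, 6}; □p there: 2:T, 6:T. ✓

{1, 2, 3, 6, 7}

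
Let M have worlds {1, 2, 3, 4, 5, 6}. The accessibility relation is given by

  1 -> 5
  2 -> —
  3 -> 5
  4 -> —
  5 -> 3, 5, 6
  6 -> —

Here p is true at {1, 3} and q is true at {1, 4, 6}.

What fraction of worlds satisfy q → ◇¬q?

2/3

1: q is T, ◇¬q is T. ✓
2: q is F, ◇¬q is F. ✓
3: q is F, ◇¬q is T. ✓
4: q is T, ◇¬q is F. ✗
5: q is F, ◇¬q is T. ✓
6: q is T, ◇¬q is F. ✗
That's 4 of 6 worlds, so 4/6 = 2/3.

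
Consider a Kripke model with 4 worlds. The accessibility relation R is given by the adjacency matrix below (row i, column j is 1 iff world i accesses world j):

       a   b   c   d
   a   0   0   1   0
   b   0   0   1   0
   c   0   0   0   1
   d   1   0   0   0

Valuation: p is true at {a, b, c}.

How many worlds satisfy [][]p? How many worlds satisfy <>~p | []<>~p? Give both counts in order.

For [][]p:
a: successors {c}; []p there: c:F. ✗
b: successors {c}; []p there: c:F. ✗
c: successors {d}; []p there: d:T. ✓
d: successors {a}; []p there: a:T. ✓
— 2 worlds.
For <>~p | []<>~p:
a: <>~p is F, []<>~p is T. ✓
b: <>~p is F, []<>~p is T. ✓
c: <>~p is T, []<>~p is F. ✓
d: <>~p is F, []<>~p is F. ✗
— 3 worlds.

2 and 3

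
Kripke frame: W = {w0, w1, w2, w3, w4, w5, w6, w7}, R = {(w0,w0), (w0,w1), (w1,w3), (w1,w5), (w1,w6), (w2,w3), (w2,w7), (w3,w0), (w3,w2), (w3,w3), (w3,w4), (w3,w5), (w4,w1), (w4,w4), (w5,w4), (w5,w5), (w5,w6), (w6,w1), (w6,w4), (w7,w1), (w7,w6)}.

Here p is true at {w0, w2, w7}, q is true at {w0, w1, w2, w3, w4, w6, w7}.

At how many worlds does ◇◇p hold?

w0: successors {w0, w1}; ◇p there: w0:T, w1:F. ✓
w1: successors {w3, w5, w6}; ◇p there: w3:T, w5:F, w6:F. ✓
w2: successors {w3, w7}; ◇p there: w3:T, w7:F. ✓
w3: successors {w0, w2, w3, w4, w5}; ◇p there: w0:T, w2:T, w3:T, w4:F, w5:F. ✓
w4: successors {w1, w4}; ◇p there: w1:F, w4:F. ✗
w5: successors {w4, w5, w6}; ◇p there: w4:F, w5:F, w6:F. ✗
w6: successors {w1, w4}; ◇p there: w1:F, w4:F. ✗
w7: successors {w1, w6}; ◇p there: w1:F, w6:F. ✗
Satisfying worlds: {w0, w1, w2, w3}.

4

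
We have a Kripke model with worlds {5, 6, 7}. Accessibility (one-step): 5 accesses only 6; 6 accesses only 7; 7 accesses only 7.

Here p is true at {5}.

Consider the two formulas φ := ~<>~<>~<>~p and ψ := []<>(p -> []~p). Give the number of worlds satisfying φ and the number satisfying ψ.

For ~<>~<>~<>~p:
5: <>~<>~<>~p is T. ✗
6: <>~<>~<>~p is T. ✗
7: <>~<>~<>~p is T. ✗
— 0 worlds.
For []<>(p -> []~p):
5: successors {6}; <>(p -> []~p) there: 6:T. ✓
6: successors {7}; <>(p -> []~p) there: 7:T. ✓
7: successors {7}; <>(p -> []~p) there: 7:T. ✓
— 3 worlds.

0 and 3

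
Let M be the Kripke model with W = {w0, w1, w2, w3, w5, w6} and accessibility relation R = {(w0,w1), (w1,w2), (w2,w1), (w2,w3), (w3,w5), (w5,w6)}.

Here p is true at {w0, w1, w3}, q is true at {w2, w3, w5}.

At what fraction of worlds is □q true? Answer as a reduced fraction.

w0: successors {w1}; q there: w1:F. ✗
w1: successors {w2}; q there: w2:T. ✓
w2: successors {w1, w3}; q there: w1:F, w3:T. ✗
w3: successors {w5}; q there: w5:T. ✓
w5: successors {w6}; q there: w6:F. ✗
w6: no successors, so □q holds vacuously. ✓
That's 3 of 6 worlds, so 3/6 = 1/2.

1/2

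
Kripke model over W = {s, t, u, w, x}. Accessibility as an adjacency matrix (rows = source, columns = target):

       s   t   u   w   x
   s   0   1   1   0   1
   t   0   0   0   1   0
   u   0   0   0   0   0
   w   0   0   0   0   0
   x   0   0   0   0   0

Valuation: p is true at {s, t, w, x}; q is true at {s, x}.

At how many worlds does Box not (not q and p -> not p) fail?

1

s: successors {t, u, x}; not (not q and p -> not p) there: t:T, u:F, x:F. ✗
t: successors {w}; not (not q and p -> not p) there: w:T. ✓
u: no successors, so Box not (not q and p -> not p) holds vacuously. ✓
w: no successors, so Box not (not q and p -> not p) holds vacuously. ✓
x: no successors, so Box not (not q and p -> not p) holds vacuously. ✓
Satisfying worlds: {t, u, w, x}.
So Box not (not q and p -> not p) fails at the other 1 world.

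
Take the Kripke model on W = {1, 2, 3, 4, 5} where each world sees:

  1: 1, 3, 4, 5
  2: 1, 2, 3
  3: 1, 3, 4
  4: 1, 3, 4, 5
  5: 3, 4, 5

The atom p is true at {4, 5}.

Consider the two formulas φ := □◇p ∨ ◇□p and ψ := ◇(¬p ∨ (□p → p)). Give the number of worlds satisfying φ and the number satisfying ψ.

For □◇p ∨ ◇□p:
1: □◇p is T, ◇□p is F. ✓
2: □◇p is F, ◇□p is F. ✗
3: □◇p is T, ◇□p is F. ✓
4: □◇p is T, ◇□p is F. ✓
5: □◇p is T, ◇□p is F. ✓
— 4 worlds.
For ◇(¬p ∨ (□p → p)):
1: successors {1, 3, 4, 5}; ¬p ∨ (□p → p) there: 1:T, 3:T, 4:T, 5:T. ✓
2: successors {1, 2, 3}; ¬p ∨ (□p → p) there: 1:T, 2:T, 3:T. ✓
3: successors {1, 3, 4}; ¬p ∨ (□p → p) there: 1:T, 3:T, 4:T. ✓
4: successors {1, 3, 4, 5}; ¬p ∨ (□p → p) there: 1:T, 3:T, 4:T, 5:T. ✓
5: successors {3, 4, 5}; ¬p ∨ (□p → p) there: 3:T, 4:T, 5:T. ✓
— 5 worlds.

4 and 5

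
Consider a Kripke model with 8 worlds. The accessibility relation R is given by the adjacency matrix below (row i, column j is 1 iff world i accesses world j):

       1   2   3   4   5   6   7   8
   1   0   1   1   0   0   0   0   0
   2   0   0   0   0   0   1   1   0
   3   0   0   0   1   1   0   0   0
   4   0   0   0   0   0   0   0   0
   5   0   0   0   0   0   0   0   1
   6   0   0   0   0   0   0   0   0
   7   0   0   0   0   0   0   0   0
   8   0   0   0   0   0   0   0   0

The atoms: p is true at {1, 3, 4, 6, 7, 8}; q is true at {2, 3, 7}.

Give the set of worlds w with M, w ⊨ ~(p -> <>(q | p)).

{4, 6, 7, 8}

1: p -> <>(q | p) is T. ✗
2: p -> <>(q | p) is T. ✗
3: p -> <>(q | p) is T. ✗
4: p -> <>(q | p) is F. ✓
5: p -> <>(q | p) is T. ✗
6: p -> <>(q | p) is F. ✓
7: p -> <>(q | p) is F. ✓
8: p -> <>(q | p) is F. ✓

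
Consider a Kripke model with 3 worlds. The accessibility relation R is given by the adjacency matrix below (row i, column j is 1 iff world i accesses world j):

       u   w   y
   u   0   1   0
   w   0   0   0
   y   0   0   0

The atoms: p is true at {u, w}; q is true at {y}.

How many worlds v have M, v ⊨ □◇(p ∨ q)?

2

u: successors {w}; ◇(p ∨ q) there: w:F. ✗
w: no successors, so □◇(p ∨ q) holds vacuously. ✓
y: no successors, so □◇(p ∨ q) holds vacuously. ✓
Satisfying worlds: {w, y}.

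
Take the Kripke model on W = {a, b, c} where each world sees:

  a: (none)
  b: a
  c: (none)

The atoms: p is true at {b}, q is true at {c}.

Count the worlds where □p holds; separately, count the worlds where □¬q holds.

For □p:
a: no successors, so □p holds vacuously. ✓
b: successors {a}; p there: a:F. ✗
c: no successors, so □p holds vacuously. ✓
— 2 worlds.
For □¬q:
a: no successors, so □¬q holds vacuously. ✓
b: successors {a}; ¬q there: a:T. ✓
c: no successors, so □¬q holds vacuously. ✓
— 3 worlds.

2 and 3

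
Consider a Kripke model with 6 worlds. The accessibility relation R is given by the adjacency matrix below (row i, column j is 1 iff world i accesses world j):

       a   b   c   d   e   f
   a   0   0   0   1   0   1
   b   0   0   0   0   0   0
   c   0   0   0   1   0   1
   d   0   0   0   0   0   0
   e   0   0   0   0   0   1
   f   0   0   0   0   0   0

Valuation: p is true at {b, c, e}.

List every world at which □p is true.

{b, d, f}

a: successors {d, f}; p there: d:F, f:F. ✗
b: no successors, so □p holds vacuously. ✓
c: successors {d, f}; p there: d:F, f:F. ✗
d: no successors, so □p holds vacuously. ✓
e: successors {f}; p there: f:F. ✗
f: no successors, so □p holds vacuously. ✓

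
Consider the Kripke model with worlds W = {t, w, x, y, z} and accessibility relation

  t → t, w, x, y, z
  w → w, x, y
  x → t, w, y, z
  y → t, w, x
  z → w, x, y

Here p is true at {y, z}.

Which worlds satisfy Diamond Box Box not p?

t: successors {t, w, x, y, z}; Box Box not p there: t:F, w:F, x:F, y:F, z:F. ✗
w: successors {w, x, y}; Box Box not p there: w:F, x:F, y:F. ✗
x: successors {t, w, y, z}; Box Box not p there: t:F, w:F, y:F, z:F. ✗
y: successors {t, w, x}; Box Box not p there: t:F, w:F, x:F. ✗
z: successors {w, x, y}; Box Box not p there: w:F, x:F, y:F. ✗

∅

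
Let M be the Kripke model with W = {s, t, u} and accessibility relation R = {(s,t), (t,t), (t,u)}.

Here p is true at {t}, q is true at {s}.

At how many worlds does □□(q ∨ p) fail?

s: successors {t}; □(q ∨ p) there: t:F. ✗
t: successors {t, u}; □(q ∨ p) there: t:F, u:T. ✗
u: no successors, so □□(q ∨ p) holds vacuously. ✓
Satisfying worlds: {u}.
So □□(q ∨ p) fails at the other 2 worlds.

2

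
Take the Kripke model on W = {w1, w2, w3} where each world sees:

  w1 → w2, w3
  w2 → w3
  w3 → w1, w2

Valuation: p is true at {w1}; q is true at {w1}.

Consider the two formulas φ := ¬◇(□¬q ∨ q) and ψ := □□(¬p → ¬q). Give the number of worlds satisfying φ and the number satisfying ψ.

1 and 3

For ¬◇(□¬q ∨ q):
w1: ◇(□¬q ∨ q) is T. ✗
w2: ◇(□¬q ∨ q) is F. ✓
w3: ◇(□¬q ∨ q) is T. ✗
— 1 world.
For □□(¬p → ¬q):
w1: successors {w2, w3}; □(¬p → ¬q) there: w2:T, w3:T. ✓
w2: successors {w3}; □(¬p → ¬q) there: w3:T. ✓
w3: successors {w1, w2}; □(¬p → ¬q) there: w1:T, w2:T. ✓
— 3 worlds.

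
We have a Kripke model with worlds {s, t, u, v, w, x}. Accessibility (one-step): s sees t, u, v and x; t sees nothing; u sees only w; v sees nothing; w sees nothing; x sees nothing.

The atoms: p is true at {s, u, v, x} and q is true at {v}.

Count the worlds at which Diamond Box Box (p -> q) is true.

2

s: successors {t, u, v, x}; Box Box (p -> q) there: t:T, u:T, v:T, x:T. ✓
t: no successors, so Diamond Box Box (p -> q) fails. ✗
u: successors {w}; Box Box (p -> q) there: w:T. ✓
v: no successors, so Diamond Box Box (p -> q) fails. ✗
w: no successors, so Diamond Box Box (p -> q) fails. ✗
x: no successors, so Diamond Box Box (p -> q) fails. ✗
Satisfying worlds: {s, u}.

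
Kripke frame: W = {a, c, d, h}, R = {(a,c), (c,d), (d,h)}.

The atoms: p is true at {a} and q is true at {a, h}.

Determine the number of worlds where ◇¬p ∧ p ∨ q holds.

2

a: ◇¬p ∧ p is T, q is T. ✓
c: ◇¬p ∧ p is F, q is F. ✗
d: ◇¬p ∧ p is F, q is F. ✗
h: ◇¬p ∧ p is F, q is T. ✓
Satisfying worlds: {a, h}.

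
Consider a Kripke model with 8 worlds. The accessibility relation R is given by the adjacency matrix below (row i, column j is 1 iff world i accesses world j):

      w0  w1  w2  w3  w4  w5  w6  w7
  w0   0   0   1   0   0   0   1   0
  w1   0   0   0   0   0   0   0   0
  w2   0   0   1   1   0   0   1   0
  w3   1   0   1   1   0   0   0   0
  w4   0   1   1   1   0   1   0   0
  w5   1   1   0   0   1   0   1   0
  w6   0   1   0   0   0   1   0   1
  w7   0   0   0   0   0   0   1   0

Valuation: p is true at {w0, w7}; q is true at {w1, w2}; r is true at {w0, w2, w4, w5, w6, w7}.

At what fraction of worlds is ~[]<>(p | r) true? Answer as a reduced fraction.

w0: []<>(p | r) is T. ✗
w1: []<>(p | r) is T. ✗
w2: []<>(p | r) is T. ✗
w3: []<>(p | r) is T. ✗
w4: []<>(p | r) is F. ✓
w5: []<>(p | r) is F. ✓
w6: []<>(p | r) is F. ✓
w7: []<>(p | r) is T. ✗
That's 3 of 8 worlds, so 3/8.

3/8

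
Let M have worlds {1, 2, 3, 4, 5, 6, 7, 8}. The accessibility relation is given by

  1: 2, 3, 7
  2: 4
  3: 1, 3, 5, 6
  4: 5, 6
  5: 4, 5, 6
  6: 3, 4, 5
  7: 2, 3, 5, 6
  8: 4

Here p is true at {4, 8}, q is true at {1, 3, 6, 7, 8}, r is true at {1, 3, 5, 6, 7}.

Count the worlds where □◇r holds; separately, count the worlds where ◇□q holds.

For □◇r:
1: successors {2, 3, 7}; ◇r there: 2:F, 3:T, 7:T. ✗
2: successors {4}; ◇r there: 4:T. ✓
3: successors {1, 3, 5, 6}; ◇r there: 1:T, 3:T, 5:T, 6:T. ✓
4: successors {5, 6}; ◇r there: 5:T, 6:T. ✓
5: successors {4, 5, 6}; ◇r there: 4:T, 5:T, 6:T. ✓
6: successors {3, 4, 5}; ◇r there: 3:T, 4:T, 5:T. ✓
7: successors {2, 3, 5, 6}; ◇r there: 2:F, 3:T, 5:T, 6:T. ✗
8: successors {4}; ◇r there: 4:T. ✓
— 6 worlds.
For ◇□q:
1: successors {2, 3, 7}; □q there: 2:F, 3:F, 7:F. ✗
2: successors {4}; □q there: 4:F. ✗
3: successors {1, 3, 5, 6}; □q there: 1:F, 3:F, 5:F, 6:F. ✗
4: successors {5, 6}; □q there: 5:F, 6:F. ✗
5: successors {4, 5, 6}; □q there: 4:F, 5:F, 6:F. ✗
6: successors {3, 4, 5}; □q there: 3:F, 4:F, 5:F. ✗
7: successors {2, 3, 5, 6}; □q there: 2:F, 3:F, 5:F, 6:F. ✗
8: successors {4}; □q there: 4:F. ✗
— 0 worlds.

6 and 0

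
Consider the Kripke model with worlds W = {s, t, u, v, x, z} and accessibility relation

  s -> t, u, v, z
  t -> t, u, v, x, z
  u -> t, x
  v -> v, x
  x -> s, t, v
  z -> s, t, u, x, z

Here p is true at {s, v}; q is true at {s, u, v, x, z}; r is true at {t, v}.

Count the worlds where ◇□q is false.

s: successors {t, u, v, z}; □q there: t:F, u:F, v:T, z:F. ✓
t: successors {t, u, v, x, z}; □q there: t:F, u:F, v:T, x:F, z:F. ✓
u: successors {t, x}; □q there: t:F, x:F. ✗
v: successors {v, x}; □q there: v:T, x:F. ✓
x: successors {s, t, v}; □q there: s:F, t:F, v:T. ✓
z: successors {s, t, u, x, z}; □q there: s:F, t:F, u:F, x:F, z:F. ✗
Satisfying worlds: {s, t, v, x}.
So ◇□q fails at the other 2 worlds.

2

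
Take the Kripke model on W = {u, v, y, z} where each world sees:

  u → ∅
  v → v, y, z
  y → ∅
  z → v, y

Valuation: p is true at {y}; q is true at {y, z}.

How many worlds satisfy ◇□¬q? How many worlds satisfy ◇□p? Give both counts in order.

For ◇□¬q:
u: no successors, so ◇□¬q fails. ✗
v: successors {v, y, z}; □¬q there: v:F, y:T, z:F. ✓
y: no successors, so ◇□¬q fails. ✗
z: successors {v, y}; □¬q there: v:F, y:T. ✓
— 2 worlds.
For ◇□p:
u: no successors, so ◇□p fails. ✗
v: successors {v, y, z}; □p there: v:F, y:T, z:F. ✓
y: no successors, so ◇□p fails. ✗
z: successors {v, y}; □p there: v:F, y:T. ✓
— 2 worlds.

2 and 2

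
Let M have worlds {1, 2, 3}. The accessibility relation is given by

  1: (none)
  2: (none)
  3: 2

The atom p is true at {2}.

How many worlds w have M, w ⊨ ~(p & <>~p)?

1: p & <>~p is F. ✓
2: p & <>~p is F. ✓
3: p & <>~p is F. ✓
Satisfying worlds: {1, 2, 3}.

3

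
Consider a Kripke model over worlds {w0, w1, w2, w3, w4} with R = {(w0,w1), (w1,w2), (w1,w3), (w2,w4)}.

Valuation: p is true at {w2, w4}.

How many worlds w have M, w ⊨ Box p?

w0: successors {w1}; p there: w1:F. ✗
w1: successors {w2, w3}; p there: w2:T, w3:F. ✗
w2: successors {w4}; p there: w4:T. ✓
w3: no successors, so Box p holds vacuously. ✓
w4: no successors, so Box p holds vacuously. ✓
Satisfying worlds: {w2, w3, w4}.

3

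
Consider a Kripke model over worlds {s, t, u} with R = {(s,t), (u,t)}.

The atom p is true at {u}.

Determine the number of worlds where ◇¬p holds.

2

s: successors {t}; ¬p there: t:T. ✓
t: no successors, so ◇¬p fails. ✗
u: successors {t}; ¬p there: t:T. ✓
Satisfying worlds: {s, u}.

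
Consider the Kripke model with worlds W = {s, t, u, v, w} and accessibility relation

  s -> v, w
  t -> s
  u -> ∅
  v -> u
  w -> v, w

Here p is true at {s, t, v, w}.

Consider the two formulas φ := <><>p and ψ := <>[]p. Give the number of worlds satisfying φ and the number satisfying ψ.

For <><>p:
s: successors {v, w}; <>p there: v:F, w:T. ✓
t: successors {s}; <>p there: s:T. ✓
u: no successors, so <><>p fails. ✗
v: successors {u}; <>p there: u:F. ✗
w: successors {v, w}; <>p there: v:F, w:T. ✓
— 3 worlds.
For <>[]p:
s: successors {v, w}; []p there: v:F, w:T. ✓
t: successors {s}; []p there: s:T. ✓
u: no successors, so <>[]p fails. ✗
v: successors {u}; []p there: u:T. ✓
w: successors {v, w}; []p there: v:F, w:T. ✓
— 4 worlds.

3 and 4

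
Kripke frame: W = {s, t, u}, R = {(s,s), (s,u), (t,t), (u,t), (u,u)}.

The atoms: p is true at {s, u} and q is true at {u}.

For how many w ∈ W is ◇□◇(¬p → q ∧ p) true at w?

1

s: successors {s, u}; □◇(¬p → q ∧ p) there: s:T, u:F. ✓
t: successors {t}; □◇(¬p → q ∧ p) there: t:F. ✗
u: successors {t, u}; □◇(¬p → q ∧ p) there: t:F, u:F. ✗
Satisfying worlds: {s}.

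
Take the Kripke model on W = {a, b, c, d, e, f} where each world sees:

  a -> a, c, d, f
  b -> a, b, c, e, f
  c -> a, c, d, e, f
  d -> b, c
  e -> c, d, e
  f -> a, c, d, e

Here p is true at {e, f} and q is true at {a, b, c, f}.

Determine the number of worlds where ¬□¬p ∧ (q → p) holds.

a: ¬□¬p is T, q → p is F. ✗
b: ¬□¬p is T, q → p is F. ✗
c: ¬□¬p is T, q → p is F. ✗
d: ¬□¬p is F, q → p is T. ✗
e: ¬□¬p is T, q → p is T. ✓
f: ¬□¬p is T, q → p is T. ✓
Satisfying worlds: {e, f}.

2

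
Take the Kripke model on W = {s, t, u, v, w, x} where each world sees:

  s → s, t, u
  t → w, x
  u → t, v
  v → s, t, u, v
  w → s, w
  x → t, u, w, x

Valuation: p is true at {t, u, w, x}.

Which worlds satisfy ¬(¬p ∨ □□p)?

s: ¬p ∨ □□p is T. ✗
t: ¬p ∨ □□p is F. ✓
u: ¬p ∨ □□p is F. ✓
v: ¬p ∨ □□p is T. ✗
w: ¬p ∨ □□p is F. ✓
x: ¬p ∨ □□p is F. ✓

{t, u, w, x}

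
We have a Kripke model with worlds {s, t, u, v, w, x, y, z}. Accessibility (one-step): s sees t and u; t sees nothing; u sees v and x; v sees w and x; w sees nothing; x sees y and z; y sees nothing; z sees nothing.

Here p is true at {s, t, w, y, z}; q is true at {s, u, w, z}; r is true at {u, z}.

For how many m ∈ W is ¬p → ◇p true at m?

7

s: ¬p is F, ◇p is T. ✓
t: ¬p is F, ◇p is F. ✓
u: ¬p is T, ◇p is F. ✗
v: ¬p is T, ◇p is T. ✓
w: ¬p is F, ◇p is F. ✓
x: ¬p is T, ◇p is T. ✓
y: ¬p is F, ◇p is F. ✓
z: ¬p is F, ◇p is F. ✓
Satisfying worlds: {s, t, v, w, x, y, z}.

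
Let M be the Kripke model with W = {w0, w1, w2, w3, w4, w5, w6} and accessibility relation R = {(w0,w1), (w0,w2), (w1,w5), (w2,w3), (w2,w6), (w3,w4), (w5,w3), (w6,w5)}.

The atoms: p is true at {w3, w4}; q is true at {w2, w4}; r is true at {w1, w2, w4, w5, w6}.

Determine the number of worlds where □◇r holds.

4

w0: successors {w1, w2}; ◇r there: w1:T, w2:T. ✓
w1: successors {w5}; ◇r there: w5:F. ✗
w2: successors {w3, w6}; ◇r there: w3:T, w6:T. ✓
w3: successors {w4}; ◇r there: w4:F. ✗
w4: no successors, so □◇r holds vacuously. ✓
w5: successors {w3}; ◇r there: w3:T. ✓
w6: successors {w5}; ◇r there: w5:F. ✗
Satisfying worlds: {w0, w2, w4, w5}.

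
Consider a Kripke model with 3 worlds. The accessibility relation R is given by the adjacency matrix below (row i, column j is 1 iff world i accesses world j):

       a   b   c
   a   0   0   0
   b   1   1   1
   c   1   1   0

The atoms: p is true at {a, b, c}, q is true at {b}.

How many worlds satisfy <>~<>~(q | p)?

2

a: no successors, so <>~<>~(q | p) fails. ✗
b: successors {a, b, c}; ~<>~(q | p) there: a:T, b:T, c:T. ✓
c: successors {a, b}; ~<>~(q | p) there: a:T, b:T. ✓
Satisfying worlds: {b, c}.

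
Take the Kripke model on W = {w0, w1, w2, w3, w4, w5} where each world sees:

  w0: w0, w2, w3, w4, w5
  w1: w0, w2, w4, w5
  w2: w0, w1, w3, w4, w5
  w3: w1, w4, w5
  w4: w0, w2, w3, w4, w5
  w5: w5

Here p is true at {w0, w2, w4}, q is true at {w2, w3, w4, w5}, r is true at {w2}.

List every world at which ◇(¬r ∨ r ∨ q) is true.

w0: successors {w0, w2, w3, w4, w5}; ¬r ∨ r ∨ q there: w0:T, w2:T, w3:T, w4:T, w5:T. ✓
w1: successors {w0, w2, w4, w5}; ¬r ∨ r ∨ q there: w0:T, w2:T, w4:T, w5:T. ✓
w2: successors {w0, w1, w3, w4, w5}; ¬r ∨ r ∨ q there: w0:T, w1:T, w3:T, w4:T, w5:T. ✓
w3: successors {w1, w4, w5}; ¬r ∨ r ∨ q there: w1:T, w4:T, w5:T. ✓
w4: successors {w0, w2, w3, w4, w5}; ¬r ∨ r ∨ q there: w0:T, w2:T, w3:T, w4:T, w5:T. ✓
w5: successors {w5}; ¬r ∨ r ∨ q there: w5:T. ✓

{w0, w1, w2, w3, w4, w5}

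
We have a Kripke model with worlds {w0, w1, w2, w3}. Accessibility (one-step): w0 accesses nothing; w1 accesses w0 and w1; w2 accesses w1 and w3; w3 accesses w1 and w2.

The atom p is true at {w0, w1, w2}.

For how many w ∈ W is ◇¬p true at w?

w0: no successors, so ◇¬p fails. ✗
w1: successors {w0, w1}; ¬p there: w0:F, w1:F. ✗
w2: successors {w1, w3}; ¬p there: w1:F, w3:T. ✓
w3: successors {w1, w2}; ¬p there: w1:F, w2:F. ✗
Satisfying worlds: {w2}.

1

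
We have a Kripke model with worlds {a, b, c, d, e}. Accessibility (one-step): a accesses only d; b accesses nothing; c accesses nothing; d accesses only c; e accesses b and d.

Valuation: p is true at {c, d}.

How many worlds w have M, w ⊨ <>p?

a: successors {d}; p there: d:T. ✓
b: no successors, so <>p fails. ✗
c: no successors, so <>p fails. ✗
d: successors {c}; p there: c:T. ✓
e: successors {b, d}; p there: b:F, d:T. ✓
Satisfying worlds: {a, d, e}.

3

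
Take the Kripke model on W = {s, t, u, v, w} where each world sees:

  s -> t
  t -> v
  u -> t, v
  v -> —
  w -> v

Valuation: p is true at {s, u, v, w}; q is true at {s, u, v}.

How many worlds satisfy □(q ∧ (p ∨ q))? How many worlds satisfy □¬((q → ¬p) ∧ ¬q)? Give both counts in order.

For □(q ∧ (p ∨ q)):
s: successors {t}; q ∧ (p ∨ q) there: t:F. ✗
t: successors {v}; q ∧ (p ∨ q) there: v:T. ✓
u: successors {t, v}; q ∧ (p ∨ q) there: t:F, v:T. ✗
v: no successors, so □(q ∧ (p ∨ q)) holds vacuously. ✓
w: successors {v}; q ∧ (p ∨ q) there: v:T. ✓
— 3 worlds.
For □¬((q → ¬p) ∧ ¬q):
s: successors {t}; ¬((q → ¬p) ∧ ¬q) there: t:F. ✗
t: successors {v}; ¬((q → ¬p) ∧ ¬q) there: v:T. ✓
u: successors {t, v}; ¬((q → ¬p) ∧ ¬q) there: t:F, v:T. ✗
v: no successors, so □¬((q → ¬p) ∧ ¬q) holds vacuously. ✓
w: successors {v}; ¬((q → ¬p) ∧ ¬q) there: v:T. ✓
— 3 worlds.

3 and 3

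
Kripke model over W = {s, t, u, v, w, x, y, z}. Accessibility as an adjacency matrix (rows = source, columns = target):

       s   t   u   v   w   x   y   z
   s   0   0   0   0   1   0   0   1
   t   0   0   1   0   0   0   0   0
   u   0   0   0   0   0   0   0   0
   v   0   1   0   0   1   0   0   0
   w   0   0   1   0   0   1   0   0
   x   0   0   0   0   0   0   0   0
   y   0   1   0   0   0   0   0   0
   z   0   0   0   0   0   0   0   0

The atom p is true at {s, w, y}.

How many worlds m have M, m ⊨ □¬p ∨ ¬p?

s: □¬p is F, ¬p is F. ✗
t: □¬p is T, ¬p is T. ✓
u: □¬p is T, ¬p is T. ✓
v: □¬p is F, ¬p is T. ✓
w: □¬p is T, ¬p is F. ✓
x: □¬p is T, ¬p is T. ✓
y: □¬p is T, ¬p is F. ✓
z: □¬p is T, ¬p is T. ✓
Satisfying worlds: {t, u, v, w, x, y, z}.

7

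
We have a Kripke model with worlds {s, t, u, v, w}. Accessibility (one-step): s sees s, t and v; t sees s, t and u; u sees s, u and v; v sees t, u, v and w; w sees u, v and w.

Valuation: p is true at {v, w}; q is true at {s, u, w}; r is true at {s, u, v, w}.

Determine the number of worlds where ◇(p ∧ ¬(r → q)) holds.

4

s: successors {s, t, v}; p ∧ ¬(r → q) there: s:F, t:F, v:T. ✓
t: successors {s, t, u}; p ∧ ¬(r → q) there: s:F, t:F, u:F. ✗
u: successors {s, u, v}; p ∧ ¬(r → q) there: s:F, u:F, v:T. ✓
v: successors {t, u, v, w}; p ∧ ¬(r → q) there: t:F, u:F, v:T, w:F. ✓
w: successors {u, v, w}; p ∧ ¬(r → q) there: u:F, v:T, w:F. ✓
Satisfying worlds: {s, u, v, w}.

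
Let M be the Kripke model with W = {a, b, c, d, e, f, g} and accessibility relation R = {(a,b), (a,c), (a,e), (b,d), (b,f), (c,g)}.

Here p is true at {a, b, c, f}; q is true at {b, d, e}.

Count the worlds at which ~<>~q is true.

4

a: <>~q is T. ✗
b: <>~q is T. ✗
c: <>~q is T. ✗
d: <>~q is F. ✓
e: <>~q is F. ✓
f: <>~q is F. ✓
g: <>~q is F. ✓
Satisfying worlds: {d, e, f, g}.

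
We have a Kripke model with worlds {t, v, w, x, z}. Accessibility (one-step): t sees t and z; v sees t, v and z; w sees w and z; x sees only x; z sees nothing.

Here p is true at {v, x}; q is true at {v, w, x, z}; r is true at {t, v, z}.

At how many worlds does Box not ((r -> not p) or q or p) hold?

1

t: successors {t, z}; not ((r -> not p) or q or p) there: t:F, z:F. ✗
v: successors {t, v, z}; not ((r -> not p) or q or p) there: t:F, v:F, z:F. ✗
w: successors {w, z}; not ((r -> not p) or q or p) there: w:F, z:F. ✗
x: successors {x}; not ((r -> not p) or q or p) there: x:F. ✗
z: no successors, so Box not ((r -> not p) or q or p) holds vacuously. ✓
Satisfying worlds: {z}.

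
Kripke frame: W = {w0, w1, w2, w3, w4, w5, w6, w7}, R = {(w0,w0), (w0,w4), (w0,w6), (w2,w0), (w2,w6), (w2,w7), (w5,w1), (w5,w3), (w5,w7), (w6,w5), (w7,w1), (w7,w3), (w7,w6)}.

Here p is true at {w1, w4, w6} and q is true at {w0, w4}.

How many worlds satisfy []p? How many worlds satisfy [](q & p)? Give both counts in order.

3 and 3

For []p:
w0: successors {w0, w4, w6}; p there: w0:F, w4:T, w6:T. ✗
w1: no successors, so []p holds vacuously. ✓
w2: successors {w0, w6, w7}; p there: w0:F, w6:T, w7:F. ✗
w3: no successors, so []p holds vacuously. ✓
w4: no successors, so []p holds vacuously. ✓
w5: successors {w1, w3, w7}; p there: w1:T, w3:F, w7:F. ✗
w6: successors {w5}; p there: w5:F. ✗
w7: successors {w1, w3, w6}; p there: w1:T, w3:F, w6:T. ✗
— 3 worlds.
For [](q & p):
w0: successors {w0, w4, w6}; q & p there: w0:F, w4:T, w6:F. ✗
w1: no successors, so [](q & p) holds vacuously. ✓
w2: successors {w0, w6, w7}; q & p there: w0:F, w6:F, w7:F. ✗
w3: no successors, so [](q & p) holds vacuously. ✓
w4: no successors, so [](q & p) holds vacuously. ✓
w5: successors {w1, w3, w7}; q & p there: w1:F, w3:F, w7:F. ✗
w6: successors {w5}; q & p there: w5:F. ✗
w7: successors {w1, w3, w6}; q & p there: w1:F, w3:F, w6:F. ✗
— 3 worlds.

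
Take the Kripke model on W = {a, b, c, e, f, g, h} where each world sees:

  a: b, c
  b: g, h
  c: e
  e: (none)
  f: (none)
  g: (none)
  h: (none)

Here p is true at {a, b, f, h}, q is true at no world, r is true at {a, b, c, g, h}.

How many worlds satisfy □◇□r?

5

a: successors {b, c}; ◇□r there: b:T, c:T. ✓
b: successors {g, h}; ◇□r there: g:F, h:F. ✗
c: successors {e}; ◇□r there: e:F. ✗
e: no successors, so □◇□r holds vacuously. ✓
f: no successors, so □◇□r holds vacuously. ✓
g: no successors, so □◇□r holds vacuously. ✓
h: no successors, so □◇□r holds vacuously. ✓
Satisfying worlds: {a, e, f, g, h}.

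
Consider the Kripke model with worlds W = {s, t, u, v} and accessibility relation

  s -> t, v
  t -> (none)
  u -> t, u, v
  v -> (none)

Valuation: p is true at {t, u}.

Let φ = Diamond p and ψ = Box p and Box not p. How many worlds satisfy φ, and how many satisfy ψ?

2 and 2

For Diamond p:
s: successors {t, v}; p there: t:T, v:F. ✓
t: no successors, so Diamond p fails. ✗
u: successors {t, u, v}; p there: t:T, u:T, v:F. ✓
v: no successors, so Diamond p fails. ✗
— 2 worlds.
For Box p and Box not p:
s: Box p is F, Box not p is F. ✗
t: Box p is T, Box not p is T. ✓
u: Box p is F, Box not p is F. ✗
v: Box p is T, Box not p is T. ✓
— 2 worlds.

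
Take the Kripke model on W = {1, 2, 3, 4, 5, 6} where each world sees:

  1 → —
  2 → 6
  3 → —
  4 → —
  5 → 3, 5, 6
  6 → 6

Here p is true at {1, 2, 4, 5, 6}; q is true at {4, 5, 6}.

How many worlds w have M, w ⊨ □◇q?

1: no successors, so □◇q holds vacuously. ✓
2: successors {6}; ◇q there: 6:T. ✓
3: no successors, so □◇q holds vacuously. ✓
4: no successors, so □◇q holds vacuously. ✓
5: successors {3, 5, 6}; ◇q there: 3:F, 5:T, 6:T. ✗
6: successors {6}; ◇q there: 6:T. ✓
Satisfying worlds: {1, 2, 3, 4, 6}.

5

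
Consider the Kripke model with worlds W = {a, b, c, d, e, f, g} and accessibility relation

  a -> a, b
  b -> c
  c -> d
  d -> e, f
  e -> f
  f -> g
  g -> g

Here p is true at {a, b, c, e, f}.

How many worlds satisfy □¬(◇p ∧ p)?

a: successors {a, b}; ¬(◇p ∧ p) there: a:F, b:F. ✗
b: successors {c}; ¬(◇p ∧ p) there: c:T. ✓
c: successors {d}; ¬(◇p ∧ p) there: d:T. ✓
d: successors {e, f}; ¬(◇p ∧ p) there: e:F, f:T. ✗
e: successors {f}; ¬(◇p ∧ p) there: f:T. ✓
f: successors {g}; ¬(◇p ∧ p) there: g:T. ✓
g: successors {g}; ¬(◇p ∧ p) there: g:T. ✓
Satisfying worlds: {b, c, e, f, g}.

5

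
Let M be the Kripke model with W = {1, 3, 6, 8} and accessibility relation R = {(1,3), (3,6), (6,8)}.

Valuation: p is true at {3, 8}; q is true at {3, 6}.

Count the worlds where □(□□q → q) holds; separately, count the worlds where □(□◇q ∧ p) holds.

For □(□□q → q):
1: successors {3}; □□q → q there: 3:T. ✓
3: successors {6}; □□q → q there: 6:T. ✓
6: successors {8}; □□q → q there: 8:F. ✗
8: no successors, so □(□□q → q) holds vacuously. ✓
— 3 worlds.
For □(□◇q ∧ p):
1: successors {3}; □◇q ∧ p there: 3:F. ✗
3: successors {6}; □◇q ∧ p there: 6:F. ✗
6: successors {8}; □◇q ∧ p there: 8:T. ✓
8: no successors, so □(□◇q ∧ p) holds vacuously. ✓
— 2 worlds.

3 and 2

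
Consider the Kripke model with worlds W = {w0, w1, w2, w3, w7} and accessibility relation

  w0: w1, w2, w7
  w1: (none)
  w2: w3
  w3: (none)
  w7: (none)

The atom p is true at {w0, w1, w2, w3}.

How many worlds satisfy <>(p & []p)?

w0: successors {w1, w2, w7}; p & []p there: w1:T, w2:T, w7:F. ✓
w1: no successors, so <>(p & []p) fails. ✗
w2: successors {w3}; p & []p there: w3:T. ✓
w3: no successors, so <>(p & []p) fails. ✗
w7: no successors, so <>(p & []p) fails. ✗
Satisfying worlds: {w0, w2}.

2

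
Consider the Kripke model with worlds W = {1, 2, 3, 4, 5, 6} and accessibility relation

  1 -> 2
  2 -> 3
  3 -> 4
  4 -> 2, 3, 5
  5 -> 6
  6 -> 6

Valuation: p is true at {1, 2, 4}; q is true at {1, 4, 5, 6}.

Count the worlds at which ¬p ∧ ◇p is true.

1: ¬p is F, ◇p is T. ✗
2: ¬p is F, ◇p is F. ✗
3: ¬p is T, ◇p is T. ✓
4: ¬p is F, ◇p is T. ✗
5: ¬p is T, ◇p is F. ✗
6: ¬p is T, ◇p is F. ✗
Satisfying worlds: {3}.

1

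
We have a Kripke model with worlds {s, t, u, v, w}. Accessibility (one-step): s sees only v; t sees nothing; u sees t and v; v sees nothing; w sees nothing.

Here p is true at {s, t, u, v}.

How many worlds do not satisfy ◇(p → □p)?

3

s: successors {v}; p → □p there: v:T. ✓
t: no successors, so ◇(p → □p) fails. ✗
u: successors {t, v}; p → □p there: t:T, v:T. ✓
v: no successors, so ◇(p → □p) fails. ✗
w: no successors, so ◇(p → □p) fails. ✗
Satisfying worlds: {s, u}.
So ◇(p → □p) fails at the other 3 worlds.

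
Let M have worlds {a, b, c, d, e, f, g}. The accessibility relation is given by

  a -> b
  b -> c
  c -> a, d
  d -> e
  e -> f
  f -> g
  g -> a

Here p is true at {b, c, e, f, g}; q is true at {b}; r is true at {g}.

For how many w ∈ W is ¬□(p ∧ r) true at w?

6

a: □(p ∧ r) is F. ✓
b: □(p ∧ r) is F. ✓
c: □(p ∧ r) is F. ✓
d: □(p ∧ r) is F. ✓
e: □(p ∧ r) is F. ✓
f: □(p ∧ r) is T. ✗
g: □(p ∧ r) is F. ✓
Satisfying worlds: {a, b, c, d, e, g}.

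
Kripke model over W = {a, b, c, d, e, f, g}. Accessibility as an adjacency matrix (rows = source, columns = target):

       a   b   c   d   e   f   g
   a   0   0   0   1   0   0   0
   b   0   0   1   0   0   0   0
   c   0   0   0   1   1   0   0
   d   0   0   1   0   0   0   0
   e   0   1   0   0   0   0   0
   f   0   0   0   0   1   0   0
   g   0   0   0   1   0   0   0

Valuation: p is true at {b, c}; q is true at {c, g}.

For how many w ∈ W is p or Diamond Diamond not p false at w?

4

a: p is F, Diamond Diamond not p is F. ✗
b: p is T, Diamond Diamond not p is T. ✓
c: p is T, Diamond Diamond not p is F. ✓
d: p is F, Diamond Diamond not p is T. ✓
e: p is F, Diamond Diamond not p is F. ✗
f: p is F, Diamond Diamond not p is F. ✗
g: p is F, Diamond Diamond not p is F. ✗
Satisfying worlds: {b, c, d}.
So p or Diamond Diamond not p fails at the other 4 worlds.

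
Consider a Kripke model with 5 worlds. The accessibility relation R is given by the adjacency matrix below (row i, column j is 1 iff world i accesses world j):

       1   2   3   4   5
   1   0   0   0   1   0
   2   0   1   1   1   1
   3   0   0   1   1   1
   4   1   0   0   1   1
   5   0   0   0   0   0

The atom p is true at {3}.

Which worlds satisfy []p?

1: successors {4}; p there: 4:F. ✗
2: successors {2, 3, 4, 5}; p there: 2:F, 3:T, 4:F, 5:F. ✗
3: successors {3, 4, 5}; p there: 3:T, 4:F, 5:F. ✗
4: successors {1, 4, 5}; p there: 1:F, 4:F, 5:F. ✗
5: no successors, so []p holds vacuously. ✓

{5}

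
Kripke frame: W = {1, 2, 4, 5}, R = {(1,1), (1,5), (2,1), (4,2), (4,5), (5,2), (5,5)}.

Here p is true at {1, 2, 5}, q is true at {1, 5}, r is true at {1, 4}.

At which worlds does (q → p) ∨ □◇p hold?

1: q → p is T, □◇p is T. ✓
2: q → p is T, □◇p is T. ✓
4: q → p is T, □◇p is T. ✓
5: q → p is T, □◇p is T. ✓

{1, 2, 4, 5}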